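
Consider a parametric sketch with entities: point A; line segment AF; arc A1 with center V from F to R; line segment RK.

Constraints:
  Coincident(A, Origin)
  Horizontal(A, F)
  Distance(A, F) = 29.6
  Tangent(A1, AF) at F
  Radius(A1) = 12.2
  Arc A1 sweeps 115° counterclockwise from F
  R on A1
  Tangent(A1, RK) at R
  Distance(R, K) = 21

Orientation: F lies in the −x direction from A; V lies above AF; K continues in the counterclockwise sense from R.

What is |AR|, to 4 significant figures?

25.40

Since A1 is tangent to AF there, VF ⟂ AF, so V = F + (0, 12.2) = (-29.60, 12.20). On A1, F sits at bearing -90° from V; a 115° counterclockwise sweep puts R at bearing 25°, so R = V + 12.2·(cos 25°, sin 25°) = (-18.54, 17.36). Then |AR| = |R − A| = 25.40.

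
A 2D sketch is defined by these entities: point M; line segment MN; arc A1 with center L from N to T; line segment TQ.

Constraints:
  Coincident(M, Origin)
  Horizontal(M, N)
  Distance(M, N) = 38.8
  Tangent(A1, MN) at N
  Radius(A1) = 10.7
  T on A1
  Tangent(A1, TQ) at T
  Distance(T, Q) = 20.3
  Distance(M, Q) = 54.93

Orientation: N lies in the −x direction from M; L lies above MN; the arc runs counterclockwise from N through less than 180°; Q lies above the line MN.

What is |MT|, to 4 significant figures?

35.38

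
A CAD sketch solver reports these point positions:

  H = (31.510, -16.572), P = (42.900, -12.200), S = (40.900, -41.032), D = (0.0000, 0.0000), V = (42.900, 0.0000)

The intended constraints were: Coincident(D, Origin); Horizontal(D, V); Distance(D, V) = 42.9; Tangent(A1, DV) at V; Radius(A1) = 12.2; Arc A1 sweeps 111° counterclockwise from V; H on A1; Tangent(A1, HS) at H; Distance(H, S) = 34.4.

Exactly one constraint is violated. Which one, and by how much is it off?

Distance(H, S) = 34.4 — off by 8.20.

D = (0.00, 0.00) ✓; D.y = 0.00, V.y = 0.00 ✓; |DV| = 42.90 ✓; ∠(PV, VD) = 90.00° ✓; |PV| = 12.20 ✓; bearing(P→H) − bearing(P→V) = 111.0° ✓; |PH| = 12.20 ✓; ∠(PH, HS) = 90.00° ✓; |HS| = 26.20 ✗.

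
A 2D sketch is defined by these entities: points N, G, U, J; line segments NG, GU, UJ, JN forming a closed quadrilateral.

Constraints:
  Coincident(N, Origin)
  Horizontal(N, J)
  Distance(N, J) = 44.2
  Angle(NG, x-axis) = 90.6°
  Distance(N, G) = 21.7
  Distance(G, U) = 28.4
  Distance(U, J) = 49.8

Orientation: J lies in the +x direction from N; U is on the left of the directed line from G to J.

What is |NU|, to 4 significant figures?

46.75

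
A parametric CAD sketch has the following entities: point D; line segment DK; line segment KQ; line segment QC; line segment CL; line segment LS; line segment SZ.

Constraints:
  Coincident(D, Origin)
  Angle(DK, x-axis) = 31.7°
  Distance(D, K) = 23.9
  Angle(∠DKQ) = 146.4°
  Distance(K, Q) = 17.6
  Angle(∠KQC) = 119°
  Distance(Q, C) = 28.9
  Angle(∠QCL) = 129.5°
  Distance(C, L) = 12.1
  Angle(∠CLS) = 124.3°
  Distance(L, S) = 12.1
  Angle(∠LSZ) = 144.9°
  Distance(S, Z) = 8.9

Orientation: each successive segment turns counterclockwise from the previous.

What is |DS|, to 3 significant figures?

43.8

∠QCL = 129.5° gives CL at 177° from the x-axis; with |CL| = 12.1, L = (-1.50, 52.5). ∠CLS = 124.3° gives LS at -128° from the x-axis; with |LS| = 12.1, S = (-8.87, 42.9). Then |DS| = |S − D| = 43.8.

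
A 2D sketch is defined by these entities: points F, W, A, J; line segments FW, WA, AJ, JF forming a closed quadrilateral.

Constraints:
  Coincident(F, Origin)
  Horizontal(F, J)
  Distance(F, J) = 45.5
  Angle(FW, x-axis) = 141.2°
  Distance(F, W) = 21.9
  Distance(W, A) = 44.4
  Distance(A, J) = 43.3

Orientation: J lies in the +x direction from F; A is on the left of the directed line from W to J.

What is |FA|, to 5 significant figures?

41.822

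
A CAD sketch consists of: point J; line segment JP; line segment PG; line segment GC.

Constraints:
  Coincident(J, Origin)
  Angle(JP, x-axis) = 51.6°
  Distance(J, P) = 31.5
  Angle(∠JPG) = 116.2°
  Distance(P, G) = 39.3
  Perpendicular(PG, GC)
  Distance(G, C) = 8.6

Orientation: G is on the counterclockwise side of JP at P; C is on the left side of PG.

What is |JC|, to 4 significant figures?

56.72

∠JPG = 116.2°, so PG runs at 51.6° + (180° − 116.2°) = 115.4° from the x-axis; with |PG| = 39.3, G = P + 39.3·(cos 115.4°, sin 115.4°) = (2.709, 60.19). PG is perpendicular to GC; with |GC| = 8.6 on the left of PG, C = G + 8.6·(-0.9033, -0.4289) = (-5.060, 56.50). Then |JC| = |C − J| = 56.72.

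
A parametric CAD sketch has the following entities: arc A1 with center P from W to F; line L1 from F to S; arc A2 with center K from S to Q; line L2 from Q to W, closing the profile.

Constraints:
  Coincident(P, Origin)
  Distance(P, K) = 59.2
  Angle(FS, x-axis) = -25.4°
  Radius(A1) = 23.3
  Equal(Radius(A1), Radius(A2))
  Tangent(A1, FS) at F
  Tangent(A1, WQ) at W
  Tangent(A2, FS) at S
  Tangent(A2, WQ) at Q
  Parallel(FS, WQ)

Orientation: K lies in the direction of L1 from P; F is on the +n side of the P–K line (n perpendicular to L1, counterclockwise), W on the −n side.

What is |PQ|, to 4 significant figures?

63.62

The slot axis is L1's direction at -25.4°, so u = (cos -25.4°, sin -25.4°) = (0.9033, -0.4289) and n = (−sin -25.4°, cos -25.4°) = (0.4289, 0.9033). P is at the origin and K lies 59.2 along u from P, so K = 59.2·u = (53.48, -25.39). Tangency of A1 to both parallel lines with radius 23.3 puts F and W at P ± 23.3·n: F = (9.994, 21.05), W = (-9.994, -21.05). Equal radii place S and Q the same way about K: S = K + 23.3·n = (63.47, -4.345), Q = K − 23.3·n = (43.48, -46.44). Then |PQ| = |Q − P| = 63.62.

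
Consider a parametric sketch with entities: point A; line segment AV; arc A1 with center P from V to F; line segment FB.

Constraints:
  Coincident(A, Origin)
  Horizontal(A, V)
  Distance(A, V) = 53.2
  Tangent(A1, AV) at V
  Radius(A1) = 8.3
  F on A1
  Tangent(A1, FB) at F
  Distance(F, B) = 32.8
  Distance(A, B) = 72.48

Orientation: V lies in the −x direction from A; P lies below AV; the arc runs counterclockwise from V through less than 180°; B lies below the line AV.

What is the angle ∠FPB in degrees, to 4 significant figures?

75.80°

Checks: |PF| = 8.300 ✓; ∠(PF, FB) = 90.00° ✓; |FB| = 32.80 ✓; |AB| = 72.48 ✓.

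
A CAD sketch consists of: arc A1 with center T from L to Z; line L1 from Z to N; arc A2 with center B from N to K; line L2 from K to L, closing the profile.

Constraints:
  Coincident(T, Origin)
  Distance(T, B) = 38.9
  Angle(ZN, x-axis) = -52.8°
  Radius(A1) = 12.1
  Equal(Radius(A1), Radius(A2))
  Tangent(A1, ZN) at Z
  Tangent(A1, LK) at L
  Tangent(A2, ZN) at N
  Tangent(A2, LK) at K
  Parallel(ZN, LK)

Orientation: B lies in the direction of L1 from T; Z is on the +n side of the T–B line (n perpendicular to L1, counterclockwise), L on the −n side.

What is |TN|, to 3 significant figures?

40.7

The slot axis is L1's direction at -52.8°, so u = (cos -52.8°, sin -52.8°) = (0.605, -0.797) and n = (−sin -52.8°, cos -52.8°) = (0.797, 0.605). T is at the origin and B lies 38.9 along u from T, so B = 38.9·u = (23.5, -31.0). Tangency of A1 to both parallel lines with radius 12.1 puts Z and L at T ± 12.1·n: Z = (9.64, 7.32), L = (-9.64, -7.32). Equal radii place N and K the same way about B: N = B + 12.1·n = (33.2, -23.7), K = B − 12.1·n = (13.9, -38.3). Then |TN| = |N − T| = 40.7.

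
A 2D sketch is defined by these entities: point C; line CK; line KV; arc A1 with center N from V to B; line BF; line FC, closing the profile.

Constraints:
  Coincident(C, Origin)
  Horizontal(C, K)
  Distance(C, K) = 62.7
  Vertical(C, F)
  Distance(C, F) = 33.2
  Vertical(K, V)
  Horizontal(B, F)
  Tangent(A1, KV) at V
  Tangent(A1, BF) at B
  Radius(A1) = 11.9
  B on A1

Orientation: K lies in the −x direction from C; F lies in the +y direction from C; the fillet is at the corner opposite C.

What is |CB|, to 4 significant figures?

60.69

C is at the origin; CK is horizontal with |CK| = 62.7 and K on the −x side, so K = (-62.70, 0.000). CF is vertical with |CF| = 33.2 and F on the +y side, so F = (0.000, 33.20). The virtual corner opposite C is at (-62.70, 33.20). Tangency of A1 to KV means the radius NV is perpendicular to KV and A1 meets BF tangentially, so NB is at right angles to BF, with radius 11.9, so the center N sits 11.9 in from both sides at N = (-50.80, 21.30). That places the tangent points at V = (-62.70, 21.30) on KV and B = (-50.80, 33.20) on BF. Then |CB| = |B − C| = 60.69.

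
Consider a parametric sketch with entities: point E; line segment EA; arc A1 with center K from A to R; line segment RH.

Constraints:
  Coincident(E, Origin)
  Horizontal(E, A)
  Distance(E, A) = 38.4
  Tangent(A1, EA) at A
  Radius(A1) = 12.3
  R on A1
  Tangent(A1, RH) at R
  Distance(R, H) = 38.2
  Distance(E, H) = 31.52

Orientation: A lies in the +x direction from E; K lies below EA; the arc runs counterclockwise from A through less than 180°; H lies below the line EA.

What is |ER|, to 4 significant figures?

29.76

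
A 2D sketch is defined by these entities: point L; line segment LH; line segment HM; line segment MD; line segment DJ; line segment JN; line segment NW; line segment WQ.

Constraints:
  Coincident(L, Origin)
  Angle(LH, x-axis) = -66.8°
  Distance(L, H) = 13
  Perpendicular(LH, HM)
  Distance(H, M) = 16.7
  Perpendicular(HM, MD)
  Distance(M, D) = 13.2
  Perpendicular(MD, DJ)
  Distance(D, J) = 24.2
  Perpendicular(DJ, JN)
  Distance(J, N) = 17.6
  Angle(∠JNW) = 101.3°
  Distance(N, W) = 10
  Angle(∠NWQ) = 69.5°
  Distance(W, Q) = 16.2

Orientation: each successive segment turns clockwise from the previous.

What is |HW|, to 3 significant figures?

6.76

L is at the origin; LH runs at -66.8° with length 13.0, so H = (5.12, -11.9). LH ⟂ HM, so HM runs at -157°; with |HM| = 16.7, M = (-10.2, -18.5). The perpendicularity gives MD at right angles to HM, so MD runs at 113°; with |MD| = 13.2, D = (-15.4, -6.40). The perpendicularity gives DJ at right angles to MD, so DJ runs at 23.2°; with |DJ| = 24.2, J = (6.81, 3.14). The perpendicularity gives JN at right angles to DJ, so JN runs at -66.8°; with |JN| = 17.6, N = (13.7, -13.0). ∠JNW = 101.3° gives NW at -146° from the x-axis; with |NW| = 10.0, W = (5.51, -18.7). Then |HW| = |W − H| = 6.76.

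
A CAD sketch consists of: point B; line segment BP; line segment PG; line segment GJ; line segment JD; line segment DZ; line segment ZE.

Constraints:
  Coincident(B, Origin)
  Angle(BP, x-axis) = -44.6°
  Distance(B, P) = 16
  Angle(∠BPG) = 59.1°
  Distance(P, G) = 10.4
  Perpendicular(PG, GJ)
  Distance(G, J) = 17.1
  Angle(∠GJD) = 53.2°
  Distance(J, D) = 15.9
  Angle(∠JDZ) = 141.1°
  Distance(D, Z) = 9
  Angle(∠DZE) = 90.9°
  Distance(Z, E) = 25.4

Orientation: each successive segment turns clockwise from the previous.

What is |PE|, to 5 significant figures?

21.429

B is at the origin; BP runs at -44.6° with length 16.0, so P = (11.392, -11.234). ∠BPG = 59.1° gives PG at -165.50° from the x-axis; with |PG| = 10.4, G = (1.3237, -13.838). The perpendicularity gives GJ at right angles to PG, so GJ runs at 104.50°; with |GJ| = 17.1, J = (-2.9578, 2.7169). ∠GJD = 53.2° gives JD at -22.300° from the x-axis; with |JD| = 15.9, D = (11.753, -3.3164). ∠JDZ = 141.1° gives DZ at -61.200° from the x-axis; with |DZ| = 9.0, Z = (16.089, -11.203). ∠DZE = 90.9° gives ZE at -150.30° from the x-axis; with |ZE| = 25.4, E = (-5.9744, -23.788). Then |PE| = |E − P| = 21.429.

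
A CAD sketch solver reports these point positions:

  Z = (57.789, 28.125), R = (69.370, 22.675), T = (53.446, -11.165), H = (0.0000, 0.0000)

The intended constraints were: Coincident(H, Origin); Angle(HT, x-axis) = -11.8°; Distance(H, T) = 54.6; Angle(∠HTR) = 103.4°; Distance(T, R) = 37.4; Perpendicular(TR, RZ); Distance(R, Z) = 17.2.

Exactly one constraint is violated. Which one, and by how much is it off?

Distance(R, Z) = 17.2 — off by 4.40.

H = (0.00, 0.00) ✓; HT at -11.80° ✓; |HT| = 54.60 ✓; ∠HTR = 103.4° ✓; |TR| = 37.40 ✓; ∠(TR, RZ) = 90.00° ✓; |RZ| = 12.80 ✗.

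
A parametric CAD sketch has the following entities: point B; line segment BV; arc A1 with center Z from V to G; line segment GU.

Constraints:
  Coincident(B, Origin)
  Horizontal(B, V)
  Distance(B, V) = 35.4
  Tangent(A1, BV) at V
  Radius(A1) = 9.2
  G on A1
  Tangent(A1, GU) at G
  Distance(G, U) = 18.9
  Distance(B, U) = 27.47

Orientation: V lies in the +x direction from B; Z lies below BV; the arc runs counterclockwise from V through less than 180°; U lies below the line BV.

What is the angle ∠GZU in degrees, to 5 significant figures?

64.044°

B is at the origin; BV is horizontal with |BV| = 35.4 and V on the +x side, so V = (35.400, 0.0000). A1 meets BV tangentially, so ZV is at right angles to BV, so Z = V + (0, -9.2) = (35.400, -9.2000). Since ZG ⟂ GU (tangency), |ZU| = √(9.2² + 18.9²) = 21.020 regardless of where G sits on A1. So U lies on both circle(B, 27.47) and circle(Z, 21.020); the below-BV intersection is U = (17.897, -20.840). G is the foot of the tangent from U: G = (27.466, -4.5418).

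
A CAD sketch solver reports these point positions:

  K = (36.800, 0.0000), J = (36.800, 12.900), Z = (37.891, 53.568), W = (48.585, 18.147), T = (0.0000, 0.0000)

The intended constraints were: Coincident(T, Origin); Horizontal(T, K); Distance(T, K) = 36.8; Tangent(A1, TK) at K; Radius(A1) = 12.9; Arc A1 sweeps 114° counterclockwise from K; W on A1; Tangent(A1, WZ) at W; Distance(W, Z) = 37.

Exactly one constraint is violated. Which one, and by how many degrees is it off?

Tangent(A1, WZ) at W — off by 7.20°.

T = (0.00, 0.00) ✓; T.y = 0.00, K.y = 0.00 ✓; |TK| = 36.80 ✓; ∠(JK, KT) = 90.00° ✓; |JK| = 12.90 ✓; bearing(J→W) − bearing(J→K) = 114.0° ✓; |JW| = 12.90 ✓; ∠(JW, WZ) = 97.20° ✗; |WZ| = 37.00 ✓.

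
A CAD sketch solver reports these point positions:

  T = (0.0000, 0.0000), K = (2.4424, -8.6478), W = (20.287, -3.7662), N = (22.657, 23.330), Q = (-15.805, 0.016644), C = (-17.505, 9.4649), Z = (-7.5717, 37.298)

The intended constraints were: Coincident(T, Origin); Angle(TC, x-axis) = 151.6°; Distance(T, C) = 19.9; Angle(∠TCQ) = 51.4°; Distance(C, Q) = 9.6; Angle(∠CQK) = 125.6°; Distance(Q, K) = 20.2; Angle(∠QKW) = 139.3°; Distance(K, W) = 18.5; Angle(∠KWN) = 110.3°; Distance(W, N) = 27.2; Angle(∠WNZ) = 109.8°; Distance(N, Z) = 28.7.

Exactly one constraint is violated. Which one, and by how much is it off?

Distance(N, Z) = 28.7 — off by 4.60.

T = (0.00, 0.00) ✓; TC at 151.6° ✓; |TC| = 19.90 ✓; ∠TCQ = 51.40° ✓; |CQ| = 9.600 ✓; ∠CQK = 125.6° ✓; |QK| = 20.20 ✓; ∠QKW = 139.3° ✓; |KW| = 18.50 ✓; ∠KWN = 110.3° ✓; |WN| = 27.20 ✓; ∠WNZ = 109.8° ✓; |NZ| = 33.30 ✗.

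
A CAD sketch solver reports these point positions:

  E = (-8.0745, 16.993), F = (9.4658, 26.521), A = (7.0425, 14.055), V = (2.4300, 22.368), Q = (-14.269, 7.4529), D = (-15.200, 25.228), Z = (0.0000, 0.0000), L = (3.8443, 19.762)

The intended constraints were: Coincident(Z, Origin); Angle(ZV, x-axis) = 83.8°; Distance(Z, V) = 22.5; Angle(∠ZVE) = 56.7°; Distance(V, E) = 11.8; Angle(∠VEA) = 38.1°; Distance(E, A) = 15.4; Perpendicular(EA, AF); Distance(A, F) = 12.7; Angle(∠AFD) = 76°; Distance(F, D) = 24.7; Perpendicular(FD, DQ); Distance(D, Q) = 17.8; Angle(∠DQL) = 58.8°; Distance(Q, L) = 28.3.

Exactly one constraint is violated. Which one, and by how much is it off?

Distance(Q, L) = 28.3 — off by 6.40.

Z = (0.00, 0.00) ✓; ZV at 83.80° ✓; |ZV| = 22.50 ✓; ∠ZVE = 56.70° ✓; |VE| = 11.80 ✓; ∠VEA = 38.10° ✓; |EA| = 15.40 ✓; ∠(EA, AF) = 90.00° ✓; |AF| = 12.70 ✓; ∠AFD = 76.00° ✓; |FD| = 24.70 ✓; ∠(FD, DQ) = 90.00° ✓; |DQ| = 17.80 ✓; ∠DQL = 58.80° ✓; |QL| = 21.90 ✗.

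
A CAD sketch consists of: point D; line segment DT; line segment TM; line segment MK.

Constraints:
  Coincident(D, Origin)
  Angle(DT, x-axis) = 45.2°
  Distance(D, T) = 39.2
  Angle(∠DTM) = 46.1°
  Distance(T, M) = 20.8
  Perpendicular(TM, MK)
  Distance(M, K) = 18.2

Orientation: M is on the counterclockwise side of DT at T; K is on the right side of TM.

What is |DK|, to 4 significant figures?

46.88

D is at the origin; DT runs at 45.2° with length 39.2, so T = 39.2·(cos 45.2°, sin 45.2°) = (27.62, 27.82). ∠DTM = 46.1°, so TM runs at 45.2° + (180° − 46.1°) = 179.1° from the x-axis; with |TM| = 20.8, M = T + 20.8·(cos 179.1°, sin 179.1°) = (6.824, 28.14). The perpendicularity gives MK at right angles to TM; with |MK| = 18.2 on the right of TM, K = M + 18.2·(0.01571, 0.9999) = (7.110, 46.34). Then |DK| = |K − D| = 46.88.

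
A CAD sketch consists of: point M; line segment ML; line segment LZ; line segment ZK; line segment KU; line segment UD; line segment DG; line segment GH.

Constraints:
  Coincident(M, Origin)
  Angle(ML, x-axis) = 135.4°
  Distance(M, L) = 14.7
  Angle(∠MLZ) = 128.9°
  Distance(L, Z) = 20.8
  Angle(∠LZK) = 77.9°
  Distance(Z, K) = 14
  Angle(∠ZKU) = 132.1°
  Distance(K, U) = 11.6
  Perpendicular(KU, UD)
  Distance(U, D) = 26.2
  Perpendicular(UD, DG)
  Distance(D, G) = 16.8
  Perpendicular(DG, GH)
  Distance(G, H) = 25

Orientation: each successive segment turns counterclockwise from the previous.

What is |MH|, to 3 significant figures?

31.0

UD ⟂ DG, so DG runs at 156°; with |DG| = 16.8, G = (-21.0, 20.8). The perpendicularity gives GH at right angles to DG, so GH runs at -114°; with |GH| = 25.0, H = (-31.0, -2.13). Then |MH| = |H − M| = 31.0.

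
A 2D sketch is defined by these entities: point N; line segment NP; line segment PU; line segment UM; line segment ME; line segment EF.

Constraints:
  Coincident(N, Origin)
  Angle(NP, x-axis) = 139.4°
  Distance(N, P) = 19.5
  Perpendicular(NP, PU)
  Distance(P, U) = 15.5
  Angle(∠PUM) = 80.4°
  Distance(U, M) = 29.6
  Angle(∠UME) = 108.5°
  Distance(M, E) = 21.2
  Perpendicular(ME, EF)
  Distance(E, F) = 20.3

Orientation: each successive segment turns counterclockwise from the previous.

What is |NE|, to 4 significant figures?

16.61

N is at the origin; NP runs at 139.4° with length 19.5, so P = (-14.81, 12.69). The perpendicularity gives PU at right angles to NP, so PU runs at -130.6°; with |PU| = 15.5, U = (-24.89, 0.9214). ∠PUM = 80.4° gives UM at -31.00° from the x-axis; with |UM| = 29.6, M = (0.4794, -14.32). ∠UME = 108.5° gives ME at 40.50° from the x-axis; with |ME| = 21.2, E = (16.60, -0.5554). Then |NE| = |E − N| = 16.61.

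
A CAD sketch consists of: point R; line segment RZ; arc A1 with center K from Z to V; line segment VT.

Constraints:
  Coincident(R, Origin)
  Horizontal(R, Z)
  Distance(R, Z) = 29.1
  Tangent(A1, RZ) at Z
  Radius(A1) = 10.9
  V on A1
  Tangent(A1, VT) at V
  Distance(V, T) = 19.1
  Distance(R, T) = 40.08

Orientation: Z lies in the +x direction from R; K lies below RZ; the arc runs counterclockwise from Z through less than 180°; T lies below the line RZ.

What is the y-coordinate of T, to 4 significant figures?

-32.24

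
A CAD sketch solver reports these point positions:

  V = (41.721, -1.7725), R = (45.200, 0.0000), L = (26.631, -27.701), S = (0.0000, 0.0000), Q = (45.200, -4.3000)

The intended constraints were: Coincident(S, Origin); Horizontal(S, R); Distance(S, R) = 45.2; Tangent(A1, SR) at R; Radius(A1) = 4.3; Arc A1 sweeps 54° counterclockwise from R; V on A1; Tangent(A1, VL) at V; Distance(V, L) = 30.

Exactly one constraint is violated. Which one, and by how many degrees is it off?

Tangent(A1, VL) at V — off by 5.80°.

S = (0.00, 0.00) ✓; S.y = 0.00, R.y = 0.00 ✓; |SR| = 45.20 ✓; ∠(QR, RS) = 90.00° ✓; |QR| = 4.300 ✓; bearing(Q→V) − bearing(Q→R) = 54.00° ✓; |QV| = 4.300 ✓; ∠(QV, VL) = 84.20° ✗; |VL| = 30.00 ✓.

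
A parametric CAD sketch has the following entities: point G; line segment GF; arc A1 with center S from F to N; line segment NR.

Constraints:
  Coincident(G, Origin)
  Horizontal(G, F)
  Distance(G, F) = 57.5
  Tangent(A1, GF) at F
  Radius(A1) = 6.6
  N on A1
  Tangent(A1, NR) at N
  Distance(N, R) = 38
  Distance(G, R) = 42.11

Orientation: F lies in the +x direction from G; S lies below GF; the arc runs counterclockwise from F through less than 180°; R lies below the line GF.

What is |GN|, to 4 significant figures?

52.50

G is at the origin; GF is horizontal with |GF| = 57.5 and F on the +x side, so F = (57.50, 0.000). Tangency of A1 to GF means the radius SF is perpendicular to GF, so S = F + (0, -6.6) = (57.50, -6.600). Since SN ⟂ NR (tangency), |SR| = √(6.6² + 38.0²) = 38.57 regardless of where N sits on A1. So R lies on both circle(G, 42.11) and circle(S, 38.57); the below-GF intersection is R = (28.00, -31.45). N is the foot of the tangent from R: N = (52.45, -2.355).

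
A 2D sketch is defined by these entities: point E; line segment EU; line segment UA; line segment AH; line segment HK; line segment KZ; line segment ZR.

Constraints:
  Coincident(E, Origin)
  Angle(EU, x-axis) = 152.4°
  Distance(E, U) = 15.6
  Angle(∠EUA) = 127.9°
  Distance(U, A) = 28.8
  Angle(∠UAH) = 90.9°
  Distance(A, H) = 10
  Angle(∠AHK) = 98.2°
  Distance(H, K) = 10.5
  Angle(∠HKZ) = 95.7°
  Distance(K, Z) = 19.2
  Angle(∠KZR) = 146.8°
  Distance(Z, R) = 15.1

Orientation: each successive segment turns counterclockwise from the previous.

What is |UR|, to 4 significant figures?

28.13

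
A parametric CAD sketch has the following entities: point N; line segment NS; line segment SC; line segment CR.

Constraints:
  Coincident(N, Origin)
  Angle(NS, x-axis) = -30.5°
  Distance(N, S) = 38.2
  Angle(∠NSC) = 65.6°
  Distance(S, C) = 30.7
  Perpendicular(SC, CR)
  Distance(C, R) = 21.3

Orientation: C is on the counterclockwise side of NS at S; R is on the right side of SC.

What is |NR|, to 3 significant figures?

58.0

N is at the origin; NS runs at -30.5° with length 38.2, so S = 38.2·(cos -30.5°, sin -30.5°) = (32.9, -19.4). ∠NSC = 65.6°, so SC runs at -30.5° + (180° − 65.6°) = 83.9° from the x-axis; with |SC| = 30.7, C = S + 30.7·(cos 83.9°, sin 83.9°) = (36.2, 11.1). SC is perpendicular to CR; with |CR| = 21.3 on the right of SC, R = C + 21.3·(0.994, -0.106) = (57.4, 8.87). Then |NR| = |R − N| = 58.0.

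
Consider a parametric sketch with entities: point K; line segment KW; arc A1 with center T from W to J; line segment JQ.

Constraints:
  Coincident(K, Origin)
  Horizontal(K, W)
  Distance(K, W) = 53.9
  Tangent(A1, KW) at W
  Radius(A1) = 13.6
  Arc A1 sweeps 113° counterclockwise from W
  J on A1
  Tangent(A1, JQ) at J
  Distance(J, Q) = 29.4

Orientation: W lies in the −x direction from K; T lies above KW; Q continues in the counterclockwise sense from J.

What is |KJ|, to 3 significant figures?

45.5

K is at the origin; KW is horizontal with |KW| = 53.9 and W on the −x side, so W = (-53.9, 0.00). The tangent condition forces TW to be normal to KW, so T = W + (0, 13.6) = (-53.9, 13.6). On A1, W sits at bearing -90° from T; a 113° counterclockwise sweep puts J at bearing 23°, so J = T + 13.6·(cos 23°, sin 23°) = (-41.4, 18.9). Then |KJ| = |J − K| = 45.5.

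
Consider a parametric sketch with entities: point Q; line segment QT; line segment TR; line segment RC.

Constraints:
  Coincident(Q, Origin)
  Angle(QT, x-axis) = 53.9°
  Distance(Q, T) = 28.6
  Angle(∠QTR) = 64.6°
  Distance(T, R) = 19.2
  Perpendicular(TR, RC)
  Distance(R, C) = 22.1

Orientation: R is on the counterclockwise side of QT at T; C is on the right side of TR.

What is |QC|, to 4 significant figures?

48.43

Q is at the origin; QT runs at 53.9° with length 28.6, so T = 28.6·(cos 53.9°, sin 53.9°) = (16.85, 23.11). ∠QTR = 64.6°, so TR runs at 53.9° + (180° − 64.6°) = 169.3° from the x-axis; with |TR| = 19.2, R = T + 19.2·(cos 169.3°, sin 169.3°) = (-2.015, 26.67). TR ⟂ RC; with |RC| = 22.1 on the right of TR, C = R + 22.1·(0.1857, 0.9826) = (2.088, 48.39). Then |QC| = |C − Q| = 48.43.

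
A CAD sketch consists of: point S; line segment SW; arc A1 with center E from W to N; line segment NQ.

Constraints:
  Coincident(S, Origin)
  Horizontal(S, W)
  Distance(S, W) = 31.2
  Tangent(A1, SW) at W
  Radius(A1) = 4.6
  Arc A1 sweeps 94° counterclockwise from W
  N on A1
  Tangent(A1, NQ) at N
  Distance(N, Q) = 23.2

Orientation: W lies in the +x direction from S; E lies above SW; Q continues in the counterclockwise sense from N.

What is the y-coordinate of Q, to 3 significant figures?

28.1

S is at the origin; S and W share the same y with |SW| = 31.2 and W on the +x side, so W = (31.2, 0.00). Since A1 is tangent to SW there, EW ⟂ SW, so E = W + (0, 4.6) = (31.2, 4.60). On A1, W sits at bearing -90° from E; a 94° counterclockwise sweep puts N at bearing 4°, so N = E + 4.6·(cos 4°, sin 4°) = (35.8, 4.92). The tangent condition forces EN to be normal to NQ, so NQ runs along (−sin 4°, cos 4°); with |NQ| = 23.2, Q = (34.2, 28.1). So Q.y = 28.1.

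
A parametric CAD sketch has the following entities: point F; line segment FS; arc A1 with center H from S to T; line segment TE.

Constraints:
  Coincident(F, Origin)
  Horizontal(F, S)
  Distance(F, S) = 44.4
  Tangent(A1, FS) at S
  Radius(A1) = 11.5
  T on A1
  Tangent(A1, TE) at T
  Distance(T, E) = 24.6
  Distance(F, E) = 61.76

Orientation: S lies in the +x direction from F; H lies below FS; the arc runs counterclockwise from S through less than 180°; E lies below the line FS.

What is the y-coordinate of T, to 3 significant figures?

-17.9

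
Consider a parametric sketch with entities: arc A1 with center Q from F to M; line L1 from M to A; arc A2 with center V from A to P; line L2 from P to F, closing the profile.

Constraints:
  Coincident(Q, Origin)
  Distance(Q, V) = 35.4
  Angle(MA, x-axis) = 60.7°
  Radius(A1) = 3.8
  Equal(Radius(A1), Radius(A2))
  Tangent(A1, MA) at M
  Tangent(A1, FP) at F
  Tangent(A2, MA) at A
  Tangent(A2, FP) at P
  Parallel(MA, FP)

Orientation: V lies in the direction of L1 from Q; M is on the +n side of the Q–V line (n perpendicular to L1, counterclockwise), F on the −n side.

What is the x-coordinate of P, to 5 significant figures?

20.638

The slot axis is L1's direction at 60.7°, so u = (cos 60.7°, sin 60.7°) = (0.48938, 0.87207) and n = (−sin 60.7°, cos 60.7°) = (-0.87207, 0.48938). Q is at the origin and V lies 35.4 along u from Q, so V = 35.4·u = (17.324, 30.871). Tangency of A1 to both parallel lines with radius 3.8 puts M and F at Q ± 3.8·n: M = (-3.3139, 1.8597), F = (3.3139, -1.8597). Equal radii place A and P the same way about V: A = V + 3.8·n = (14.010, 32.731), P = V − 3.8·n = (20.638, 29.012). So P.x = 20.638.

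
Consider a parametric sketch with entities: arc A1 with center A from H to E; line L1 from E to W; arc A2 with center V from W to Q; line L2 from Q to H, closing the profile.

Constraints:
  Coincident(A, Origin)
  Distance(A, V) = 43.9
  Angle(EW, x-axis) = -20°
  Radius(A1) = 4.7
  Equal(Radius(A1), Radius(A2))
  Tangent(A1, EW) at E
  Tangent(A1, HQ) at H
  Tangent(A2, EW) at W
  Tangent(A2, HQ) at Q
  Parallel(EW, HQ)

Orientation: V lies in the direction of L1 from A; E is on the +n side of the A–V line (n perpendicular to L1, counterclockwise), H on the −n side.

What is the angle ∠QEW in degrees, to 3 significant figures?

12.1°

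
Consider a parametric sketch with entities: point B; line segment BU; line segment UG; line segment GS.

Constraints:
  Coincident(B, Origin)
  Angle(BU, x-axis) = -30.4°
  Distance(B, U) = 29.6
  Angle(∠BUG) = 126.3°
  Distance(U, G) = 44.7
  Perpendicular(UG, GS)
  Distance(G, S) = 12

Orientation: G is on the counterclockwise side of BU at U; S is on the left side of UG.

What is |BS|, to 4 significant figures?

63.34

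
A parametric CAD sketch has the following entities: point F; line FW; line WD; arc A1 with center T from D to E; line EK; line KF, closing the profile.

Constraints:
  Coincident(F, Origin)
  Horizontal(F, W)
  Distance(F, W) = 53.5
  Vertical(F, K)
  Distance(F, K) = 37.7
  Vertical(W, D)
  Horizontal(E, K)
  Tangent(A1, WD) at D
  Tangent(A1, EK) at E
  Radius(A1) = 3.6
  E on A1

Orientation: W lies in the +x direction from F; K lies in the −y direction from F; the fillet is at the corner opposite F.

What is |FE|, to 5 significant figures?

62.540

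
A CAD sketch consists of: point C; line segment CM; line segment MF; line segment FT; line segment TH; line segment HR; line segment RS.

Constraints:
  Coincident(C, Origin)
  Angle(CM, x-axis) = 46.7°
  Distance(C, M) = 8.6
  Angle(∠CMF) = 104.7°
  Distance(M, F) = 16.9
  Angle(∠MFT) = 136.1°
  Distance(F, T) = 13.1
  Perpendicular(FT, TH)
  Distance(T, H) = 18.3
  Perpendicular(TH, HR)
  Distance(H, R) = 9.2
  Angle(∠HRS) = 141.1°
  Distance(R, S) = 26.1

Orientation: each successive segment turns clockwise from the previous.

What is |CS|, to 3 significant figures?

19.3

TH ⟂ HR, so HR runs at 108°; with |HR| = 9.2, R = (4.46, -11.1). ∠HRS = 141.1° gives RS at 68.6° from the x-axis; with |RS| = 26.1, S = (14.0, 13.2). Then |CS| = |S − C| = 19.3.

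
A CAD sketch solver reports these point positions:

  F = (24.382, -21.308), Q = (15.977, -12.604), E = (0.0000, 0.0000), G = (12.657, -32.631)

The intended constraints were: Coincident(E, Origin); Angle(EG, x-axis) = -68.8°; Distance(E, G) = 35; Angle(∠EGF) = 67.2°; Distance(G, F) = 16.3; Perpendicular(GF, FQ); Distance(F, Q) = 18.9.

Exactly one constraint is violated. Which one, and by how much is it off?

Distance(F, Q) = 18.9 — off by 6.80.

E = (0.00, 0.00) ✓; EG at -68.80° ✓; |EG| = 35.00 ✓; ∠EGF = 67.20° ✓; |GF| = 16.30 ✓; ∠(GF, FQ) = 90.00° ✓; |FQ| = 12.10 ✗.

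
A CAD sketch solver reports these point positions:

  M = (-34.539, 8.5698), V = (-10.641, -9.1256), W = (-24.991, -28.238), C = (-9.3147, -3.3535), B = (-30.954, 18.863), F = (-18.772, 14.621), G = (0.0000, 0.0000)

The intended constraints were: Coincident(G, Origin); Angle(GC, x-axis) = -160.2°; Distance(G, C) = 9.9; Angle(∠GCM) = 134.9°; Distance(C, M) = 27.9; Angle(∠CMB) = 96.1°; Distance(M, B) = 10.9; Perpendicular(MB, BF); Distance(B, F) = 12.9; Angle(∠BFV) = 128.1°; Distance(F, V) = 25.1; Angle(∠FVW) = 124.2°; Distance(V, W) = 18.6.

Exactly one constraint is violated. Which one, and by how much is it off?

Distance(V, W) = 18.6 — off by 5.30.

G = (0.00, 0.00) ✓; GC at -160.2° ✓; |GC| = 9.900 ✓; ∠GCM = 134.9° ✓; |CM| = 27.90 ✓; ∠CMB = 96.10° ✓; |MB| = 10.90 ✓; ∠(MB, BF) = 90.00° ✓; |BF| = 12.90 ✓; ∠BFV = 128.1° ✓; |FV| = 25.10 ✓; ∠FVW = 124.2° ✓; |VW| = 23.90 ✗.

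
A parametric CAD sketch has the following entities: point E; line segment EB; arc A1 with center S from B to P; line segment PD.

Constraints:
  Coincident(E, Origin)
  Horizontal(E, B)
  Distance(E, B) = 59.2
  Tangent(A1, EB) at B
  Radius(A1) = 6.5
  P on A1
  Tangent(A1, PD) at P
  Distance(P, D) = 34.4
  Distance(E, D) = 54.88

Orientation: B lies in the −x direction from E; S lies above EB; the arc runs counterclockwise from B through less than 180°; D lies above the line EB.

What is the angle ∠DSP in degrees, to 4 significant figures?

79.30°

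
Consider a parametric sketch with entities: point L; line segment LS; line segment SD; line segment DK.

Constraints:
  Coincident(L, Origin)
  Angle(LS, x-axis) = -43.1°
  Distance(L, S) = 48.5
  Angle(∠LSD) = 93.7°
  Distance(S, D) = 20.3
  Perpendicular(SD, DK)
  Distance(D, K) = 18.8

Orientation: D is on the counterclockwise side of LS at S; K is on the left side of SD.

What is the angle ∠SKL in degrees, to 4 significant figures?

94.44°

L is at the origin; LS runs at -43.1° with length 48.5, so S = 48.5·(cos -43.1°, sin -43.1°) = (35.41, -33.14). ∠LSD = 93.7°, so SD runs at -43.1° + (180° − 93.7°) = 43.20° from the x-axis; with |SD| = 20.3, D = S + 20.3·(cos 43.20°, sin 43.20°) = (50.21, -19.24). SD is perpendicular to DK; with |DK| = 18.8 on the left of SD, K = D + 18.8·(-0.6845, 0.7290) = (37.34, -5.538). Then cos ∠SKL = KS·KL / (|KS||KL|), giving 94.44°.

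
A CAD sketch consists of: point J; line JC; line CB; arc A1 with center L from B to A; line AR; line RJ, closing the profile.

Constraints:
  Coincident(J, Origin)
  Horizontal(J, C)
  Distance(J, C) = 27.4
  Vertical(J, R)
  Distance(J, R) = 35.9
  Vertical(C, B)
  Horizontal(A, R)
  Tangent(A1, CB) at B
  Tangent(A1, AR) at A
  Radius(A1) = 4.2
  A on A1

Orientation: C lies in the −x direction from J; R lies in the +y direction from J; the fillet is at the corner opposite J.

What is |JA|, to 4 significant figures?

42.74

J is at the origin; JC is horizontal with |JC| = 27.4 and C on the −x side, so C = (-27.40, 0.000). JR is vertical with |JR| = 35.9 and R on the +y side, so R = (0.000, 35.90). The virtual corner opposite J is at (-27.40, 35.90). The tangent condition forces LB to be normal to CB and since A1 is tangent to AR there, LA ⟂ AR, with radius 4.2, so the center L sits 4.2 in from both sides at L = (-23.20, 31.70). That places the tangent points at B = (-27.40, 31.70) on CB and A = (-23.20, 35.90) on AR. Then |JA| = |A − J| = 42.74.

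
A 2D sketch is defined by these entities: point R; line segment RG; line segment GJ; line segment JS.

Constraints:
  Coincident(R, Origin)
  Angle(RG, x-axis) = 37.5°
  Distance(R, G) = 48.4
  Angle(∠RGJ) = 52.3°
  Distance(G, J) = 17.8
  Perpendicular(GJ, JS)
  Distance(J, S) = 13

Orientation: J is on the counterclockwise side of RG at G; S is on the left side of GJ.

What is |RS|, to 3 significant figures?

27.9

R is at the origin; RG runs at 37.5° with length 48.4, so G = 48.4·(cos 37.5°, sin 37.5°) = (38.4, 29.5). ∠RGJ = 52.3°, so GJ runs at 37.5° + (180° − 52.3°) = 165° from the x-axis; with |GJ| = 17.8, J = G + 17.8·(cos 165°, sin 165°) = (21.2, 34.0). GJ is perpendicular to JS; with |JS| = 13.0 on the left of GJ, S = J + 13.0·(-0.255, -0.967) = (17.9, 21.4). Then |RS| = |S − R| = 27.9.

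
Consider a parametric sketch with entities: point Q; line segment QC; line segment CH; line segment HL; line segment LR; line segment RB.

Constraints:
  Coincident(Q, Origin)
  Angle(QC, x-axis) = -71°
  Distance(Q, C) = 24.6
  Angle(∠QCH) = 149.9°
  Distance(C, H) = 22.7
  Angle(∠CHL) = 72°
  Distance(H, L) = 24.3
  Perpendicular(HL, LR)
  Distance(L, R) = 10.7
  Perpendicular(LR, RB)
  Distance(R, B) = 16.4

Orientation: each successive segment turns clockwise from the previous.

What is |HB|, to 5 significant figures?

13.300

Q is at the origin; QC runs at -71.0° with length 24.6, so C = (8.0090, -23.260). ∠QCH = 149.9° gives CH at -101.10° from the x-axis; with |CH| = 22.7, H = (3.6387, -45.535). ∠CHL = 72.0° gives HL at 150.90° from the x-axis; with |HL| = 24.3, L = (-17.594, -33.717). The perpendicularity gives LR at right angles to HL, so LR runs at 60.900°; with |LR| = 10.7, R = (-12.390, -24.368). LR is perpendicular to RB, so RB runs at -29.100°; with |RB| = 16.4, B = (1.9397, -32.344). Then |HB| = |B − H| = 13.300.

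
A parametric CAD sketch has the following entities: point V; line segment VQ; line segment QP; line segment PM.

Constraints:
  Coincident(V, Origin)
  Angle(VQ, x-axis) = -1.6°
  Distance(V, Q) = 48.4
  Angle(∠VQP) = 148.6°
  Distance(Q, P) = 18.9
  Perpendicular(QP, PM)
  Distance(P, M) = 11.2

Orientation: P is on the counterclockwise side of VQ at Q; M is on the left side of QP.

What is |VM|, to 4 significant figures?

61.82

∠VQP = 148.6°, so QP runs at -1.6° + (180° − 148.6°) = 29.80° from the x-axis; with |QP| = 18.9, P = Q + 18.9·(cos 29.80°, sin 29.80°) = (64.78, 8.041). QP ⟂ PM; with |PM| = 11.2 on the left of QP, M = P + 11.2·(-0.4970, 0.8678) = (59.22, 17.76). Then |VM| = |M − V| = 61.82.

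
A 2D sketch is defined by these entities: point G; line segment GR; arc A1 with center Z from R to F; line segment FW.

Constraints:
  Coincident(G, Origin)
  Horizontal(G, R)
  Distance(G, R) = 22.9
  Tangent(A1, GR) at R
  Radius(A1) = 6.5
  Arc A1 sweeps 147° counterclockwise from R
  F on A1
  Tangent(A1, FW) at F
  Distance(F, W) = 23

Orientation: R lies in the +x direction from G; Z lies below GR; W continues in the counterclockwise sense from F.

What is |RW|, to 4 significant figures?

29.11

G is at the origin; G and R share the same y with |GR| = 22.9 and R on the +x side, so R = (22.90, 0.000). Tangency of A1 to GR means the radius ZR is perpendicular to GR, so Z = R + (0, -6.5) = (22.90, -6.500). On A1, R sits at bearing 90° from Z; a 147° counterclockwise sweep puts F at bearing 237°, so F = Z + 6.5·(cos 237°, sin 237°) = (19.36, -11.95). A1 meets FW tangentially, so ZF is at right angles to FW, so FW runs along (−sin 237°, cos 237°); with |FW| = 23.0, W = (38.65, -24.48). Then |RW| = |W − R| = 29.11.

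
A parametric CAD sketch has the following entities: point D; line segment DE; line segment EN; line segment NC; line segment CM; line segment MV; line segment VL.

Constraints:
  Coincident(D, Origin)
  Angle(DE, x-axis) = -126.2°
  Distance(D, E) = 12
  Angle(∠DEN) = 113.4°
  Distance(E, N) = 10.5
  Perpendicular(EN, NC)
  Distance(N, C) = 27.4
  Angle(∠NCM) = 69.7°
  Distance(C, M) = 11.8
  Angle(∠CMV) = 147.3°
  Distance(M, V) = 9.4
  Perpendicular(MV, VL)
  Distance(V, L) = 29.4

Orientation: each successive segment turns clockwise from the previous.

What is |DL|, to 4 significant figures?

25.53

D is at the origin; DE runs at -126.2° with length 12.0, so E = (-7.087, -9.684). ∠DEN = 113.4° gives EN at 167.2° from the x-axis; with |EN| = 10.5, N = (-17.33, -7.357). EN is perpendicular to NC, so NC runs at 77.20°; with |NC| = 27.4, C = (-11.26, 19.36). ∠NCM = 69.7° gives CM at -33.10° from the x-axis; with |CM| = 11.8, M = (-1.371, 12.92). ∠CMV = 147.3° gives MV at -65.80° from the x-axis; with |MV| = 9.4, V = (2.482, 4.344). MV is perpendicular to VL, so VL runs at -155.8°; with |VL| = 29.4, L = (-24.33, -7.708). Then |DL| = |L − D| = 25.53.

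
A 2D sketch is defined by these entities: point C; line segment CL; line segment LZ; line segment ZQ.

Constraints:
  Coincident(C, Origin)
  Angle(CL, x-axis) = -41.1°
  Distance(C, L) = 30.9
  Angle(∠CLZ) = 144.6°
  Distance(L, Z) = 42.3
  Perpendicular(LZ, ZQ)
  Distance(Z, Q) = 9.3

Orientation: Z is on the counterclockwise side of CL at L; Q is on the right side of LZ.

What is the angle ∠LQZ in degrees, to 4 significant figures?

77.60°

C is at the origin; CL runs at -41.1° with length 30.9, so L = 30.9·(cos -41.1°, sin -41.1°) = (23.29, -20.31). ∠CLZ = 144.6°, so LZ runs at -41.1° + (180° − 144.6°) = -5.700° from the x-axis; with |LZ| = 42.3, Z = L + 42.3·(cos -5.700°, sin -5.700°) = (65.38, -24.51). LZ ⟂ ZQ; with |ZQ| = 9.3 on the right of LZ, Q = Z + 9.3·(-0.09932, -0.9951) = (64.45, -33.77). Then cos ∠LQZ = QL·QZ / (|QL||QZ|), giving 77.60°.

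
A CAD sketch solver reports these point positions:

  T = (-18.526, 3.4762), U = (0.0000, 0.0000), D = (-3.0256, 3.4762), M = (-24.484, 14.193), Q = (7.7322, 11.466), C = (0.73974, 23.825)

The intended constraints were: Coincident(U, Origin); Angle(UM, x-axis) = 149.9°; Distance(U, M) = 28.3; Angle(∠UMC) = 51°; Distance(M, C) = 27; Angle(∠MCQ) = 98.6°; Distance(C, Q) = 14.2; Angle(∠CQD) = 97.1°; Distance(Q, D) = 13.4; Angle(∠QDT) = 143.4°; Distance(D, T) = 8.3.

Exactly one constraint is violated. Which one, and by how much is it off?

Distance(D, T) = 8.3 — off by 7.20.

U = (0.00, 0.00) ✓; UM at 149.9° ✓; |UM| = 28.30 ✓; ∠UMC = 51.00° ✓; |MC| = 27.00 ✓; ∠MCQ = 98.60° ✓; |CQ| = 14.20 ✓; ∠CQD = 97.10° ✓; |QD| = 13.40 ✓; ∠QDT = 143.4° ✓; |DT| = 15.50 ✗.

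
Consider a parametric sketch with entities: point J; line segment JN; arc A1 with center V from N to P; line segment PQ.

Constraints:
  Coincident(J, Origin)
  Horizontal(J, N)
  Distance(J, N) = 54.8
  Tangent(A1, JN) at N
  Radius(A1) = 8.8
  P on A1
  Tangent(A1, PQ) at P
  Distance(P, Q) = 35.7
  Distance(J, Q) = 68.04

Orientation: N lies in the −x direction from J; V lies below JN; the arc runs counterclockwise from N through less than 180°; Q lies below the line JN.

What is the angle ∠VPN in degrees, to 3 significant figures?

34.9°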